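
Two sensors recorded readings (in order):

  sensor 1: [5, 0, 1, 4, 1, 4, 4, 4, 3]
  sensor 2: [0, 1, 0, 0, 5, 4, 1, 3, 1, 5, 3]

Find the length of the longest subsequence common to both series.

One common subsequence of length 5: 0 at sensor 1[2]=sensor 2[1] → 1 at sensor 1[3]=sensor 2[2] → 4 at sensor 1[4]=sensor 2[6] → 1 at sensor 1[5]=sensor 2[9] → 3 at sensor 1[9]=sensor 2[11]. The LCS DP gives dp[9][11] = 5, so this is optimal.

5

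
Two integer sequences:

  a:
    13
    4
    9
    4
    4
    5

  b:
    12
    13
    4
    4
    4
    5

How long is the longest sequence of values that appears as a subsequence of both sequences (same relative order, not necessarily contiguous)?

Let dp[i][j] be the LCS length of the first i values of a and the first j values of b. dp[i][j] = dp[i-1][j-1]+1 when the i-th and j-th values match, else max(dp[i-1][j], dp[i][j-1]).
    · 12 13  4  4  4  5
 ·  0  0  0  0  0  0  0
13  0  0  1  1  1  1  1
 4  0  0  1  2  2  2  2
 9  0  0  1  2  2  2  2
 4  0  0  1  2  3  3  3
 4  0  0  1  2  3  4  4
 5  0  0  1  2  3  4  5
dp[6][6] = 5. One LCS (by backtracking along matches): 13, 4, 4, 4, 5.

5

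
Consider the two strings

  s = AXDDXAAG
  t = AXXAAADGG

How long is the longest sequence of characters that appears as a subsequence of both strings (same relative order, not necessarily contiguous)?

6

Taking A (s #1, t #1), then X (s #2, t #2), then X (s #5, t #3), then A (s #6, t #5), then A (s #7, t #6), then G (s #8, t #9) gives a common subsequence of length 6. dp[8][9] = 6 confirms this is the maximum.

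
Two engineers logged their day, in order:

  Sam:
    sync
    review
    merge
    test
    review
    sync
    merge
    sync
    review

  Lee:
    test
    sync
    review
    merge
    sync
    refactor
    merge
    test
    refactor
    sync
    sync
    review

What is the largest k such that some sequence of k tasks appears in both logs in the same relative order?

Taking sync at Sam[1]=Lee[2] → review at Sam[2]=Lee[3] → merge at Sam[3]=Lee[7] → test at Sam[4]=Lee[8] → sync at Sam[6]=Lee[10] → sync at Sam[8]=Lee[11] → review at Sam[9]=Lee[12] gives a common subsequence of length 7, and the DP table's final entry dp[9][12] is also 7, so no common subsequence is longer.

7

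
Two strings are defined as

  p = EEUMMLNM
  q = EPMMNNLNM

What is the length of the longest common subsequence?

Let dp[i][j] be the LCS length of the first i characters of p and the first j characters of q. dp[i][j] = dp[i-1][j-1]+1 when the i-th and j-th characters match, else max(dp[i-1][j], dp[i][j-1]).
    ·  E  P  M  M  N  N  L  N  M
 ·  0  0  0  0  0  0  0  0  0  0
 E  0  1  1  1  1  1  1  1  1  1
 E  0  1  1  1  1  1  1  1  1  1
 U  0  1  1  1  1  1  1  1  1  1
 M  0  1  1  2  2  2  2  2  2  2
 M  0  1  1  2  3  3  3  3  3  3
 L  0  1  1  2  3  3  3  4  4  4
 N  0  1  1  2  3  4  4  4  5  5
 M  0  1  1  2  3  4  4  4  5  6
dp[8][9] = 6. One LCS (by backtracking along matches): EMMLNM.

6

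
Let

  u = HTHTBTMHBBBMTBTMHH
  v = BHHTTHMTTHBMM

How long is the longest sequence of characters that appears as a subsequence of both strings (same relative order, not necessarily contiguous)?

Pick H (u #1, v #3); then T (u #2, v #5); then H (u #3, v #6); then T (u #4, v #8); then T (u #6, v #9); then H (u #8, v #10); then B (u #11, v #11); then M (u #12, v #12); then M (u #16, v #13); all 9 characters appear in both, in order. The LCS DP gives dp[18][13] = 9, so this is optimal.

9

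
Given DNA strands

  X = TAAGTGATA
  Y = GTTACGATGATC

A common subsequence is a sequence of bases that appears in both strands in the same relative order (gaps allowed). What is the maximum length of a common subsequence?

7

Taking T (X #1, Y #3), then A (X #2, Y #4), then A (X #3, Y #7), then T (X #5, Y #8), then G (X #6, Y #9), then A (X #7, Y #10), then T (X #8, Y #11) gives a common subsequence of length 7. dp[9][12] = 7 confirms this is the maximum.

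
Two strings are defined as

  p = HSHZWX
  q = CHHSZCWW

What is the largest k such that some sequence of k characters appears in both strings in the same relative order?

Let dp[i][j] be the LCS length of the first i characters of p and the first j characters of q. dp[i][j] = dp[i-1][j-1]+1 when the i-th and j-th characters match, else max(dp[i-1][j], dp[i][j-1]).
    ·  C  H  H  S  Z  C  W  W
 ·  0  0  0  0  0  0  0  0  0
 H  0  0  1  1  1  1  1  1  1
 S  0  0  1  1  2  2  2  2  2
 H  0  0  1  2  2  2  2  2  2
 Z  0  0  1  2  2  3  3  3  3
 W  0  0  1  2  2  3  3  4  4
 X  0  0  1  2  2  3  3  4  4
dp[6][8] = 4. One LCS (by backtracking along matches): HSZW.

4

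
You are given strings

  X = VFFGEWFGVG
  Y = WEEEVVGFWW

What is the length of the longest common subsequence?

3

Pick V (X #1, Y #6); then F (X #2, Y #8); then W (X #6, Y #10); all 3 characters appear in both, in order, and the DP table's final entry dp[10][10] is also 3, so no common subsequence is longer.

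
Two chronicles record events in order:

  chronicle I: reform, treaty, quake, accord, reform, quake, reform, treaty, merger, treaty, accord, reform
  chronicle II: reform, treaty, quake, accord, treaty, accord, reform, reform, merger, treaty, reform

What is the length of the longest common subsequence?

9

Taking reform [1,1]; then treaty [2,2]; then quake [3,3]; then accord [4,6]; then reform [5,7]; then reform [7,8]; then merger [9,9]; then treaty [10,10]; then reform [12,11] gives a common subsequence of length 9, and the DP table's final entry dp[12][11] is also 9, so no common subsequence is longer.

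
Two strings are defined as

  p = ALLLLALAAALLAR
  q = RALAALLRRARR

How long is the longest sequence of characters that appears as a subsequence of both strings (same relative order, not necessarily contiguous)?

Taking A [6,2] → L [7,3] → A [9,4] → A [10,5] → L [11,6] → L [12,7] → A [13,10] → R [14,12] gives a common subsequence of length 8. dp[14][12] = 8 confirms this is the maximum.

8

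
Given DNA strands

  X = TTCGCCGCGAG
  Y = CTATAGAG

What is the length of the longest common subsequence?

Let dp[i][j] be the LCS length of the first i bases of X and the first j bases of Y. dp[i][j] = dp[i-1][j-1]+1 when the i-th and j-th bases match, else max(dp[i-1][j], dp[i][j-1]).
    ·  C  T  A  T  A  G  A  G
 ·  0  0  0  0  0  0  0  0  0
 T  0  0  1  1  1  1  1  1  1
 T  0  0  1  1  2  2  2  2  2
 C  0  1  1  1  2  2  2  2  2
 G  0  1  1  1  2  2  3  3  3
 C  0  1  1  1  2  2  3  3  3
 C  0  1  1  1  2  2  3  3  3
 G  0  1  1  1  2  2  3  3  4
 C  0  1  1  1  2  2  3  3  4
 G  0  1  1  1  2  2  3  3  4
 A  0  1  1  2  2  3  3  4  4
 G  0  1  1  2  2  3  4  4  5
dp[11][8] = 5. One LCS (by backtracking along matches): TTGAG.

5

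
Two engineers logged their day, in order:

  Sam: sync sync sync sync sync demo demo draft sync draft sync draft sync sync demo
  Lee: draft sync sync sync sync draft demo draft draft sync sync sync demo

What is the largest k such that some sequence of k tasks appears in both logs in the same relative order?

11

Match sync [1,2]; then sync [2,3]; then sync [3,4]; then sync [4,5]; then demo [7,7]; then draft [8,8]; then draft [10,9]; then sync [11,10]; then sync [13,11]; then sync [14,12]; then demo [15,13] — 11 tasks in the same relative order in both, and the DP table's final entry dp[15][13] is also 11, so no common subsequence is longer.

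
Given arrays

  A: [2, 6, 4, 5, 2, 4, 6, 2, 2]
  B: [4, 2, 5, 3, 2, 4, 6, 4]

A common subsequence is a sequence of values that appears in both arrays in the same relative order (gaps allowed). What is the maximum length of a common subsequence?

5

Let dp[i][j] be the LCS length of the first i values of A and the first j values of B. dp[i][j] = dp[i-1][j-1]+1 when the i-th and j-th values match, else max(dp[i-1][j], dp[i][j-1]).
    ·  4  2  5  3  2  4  6  4
 ·  0  0  0  0  0  0  0  0  0
 2  0  0  1  1  1  1  1  1  1
 6  0  0  1  1  1  1  1  2  2
 4  0  1  1  1  1  1  2  2  3
 5  0  1  1  2  2  2  2  2  3
 2  0  1  2  2  2  3  3  3  3
 4  0  1  2  2  2  3  4  4  4
 6  0  1  2  2  2  3  4  5  5
 2  0  1  2  2  2  3  4  5  5
 2  0  1  2  2  2  3  4  5  5
dp[9][8] = 5. One LCS (by backtracking along matches): 2, 5, 2, 4, 6.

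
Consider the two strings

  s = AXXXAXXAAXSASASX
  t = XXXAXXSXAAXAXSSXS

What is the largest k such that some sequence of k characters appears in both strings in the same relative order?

Match X at s[2]=t[1], then X at s[3]=t[2], then X at s[4]=t[3], then A at s[5]=t[4], then X at s[6]=t[6], then X at s[7]=t[8], then A at s[8]=t[9], then A at s[9]=t[10], then X at s[10]=t[11], then A at s[12]=t[12], then S at s[13]=t[14], then S at s[15]=t[15], then X at s[16]=t[16] — 13 characters in the same relative order in both. Since dp[16][17] = 13, nothing longer is possible.

13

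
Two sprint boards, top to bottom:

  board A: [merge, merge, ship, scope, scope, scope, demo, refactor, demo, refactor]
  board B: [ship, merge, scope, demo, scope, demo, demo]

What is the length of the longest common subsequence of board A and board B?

5

Taking merge [2,2]; then scope [4,3]; then scope [6,5]; then demo [7,6]; then demo [9,7] gives a common subsequence of length 5. The LCS DP gives dp[10][7] = 5, so this is optimal.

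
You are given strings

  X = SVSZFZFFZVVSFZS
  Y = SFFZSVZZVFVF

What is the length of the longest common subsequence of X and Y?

7

Taking S (X #1, Y #5); then V (X #2, Y #6); then Z (X #4, Y #7); then Z (X #6, Y #8); then F (X #8, Y #10); then V (X #11, Y #11); then F (X #13, Y #12) gives a common subsequence of length 7, and the DP table's final entry dp[15][12] is also 7, so no common subsequence is longer.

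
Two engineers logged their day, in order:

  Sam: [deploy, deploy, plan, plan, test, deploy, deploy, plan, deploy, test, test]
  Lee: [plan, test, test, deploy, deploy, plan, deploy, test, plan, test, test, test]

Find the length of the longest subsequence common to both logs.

Match plan at Sam[3]=Lee[1] → test at Sam[5]=Lee[3] → deploy at Sam[6]=Lee[4] → deploy at Sam[7]=Lee[5] → plan at Sam[8]=Lee[6] → deploy at Sam[9]=Lee[7] → test at Sam[10]=Lee[11] → test at Sam[11]=Lee[12] — 8 tasks in the same relative order in both. dp[11][12] = 8 confirms this is the maximum.

8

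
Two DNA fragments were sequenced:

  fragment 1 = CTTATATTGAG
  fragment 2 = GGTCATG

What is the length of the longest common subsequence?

4

Let dp[i][j] be the LCS length of the first i bases of fragment 1 and the first j bases of fragment 2. dp[i][j] = dp[i-1][j-1]+1 when the i-th and j-th bases match, else max(dp[i-1][j], dp[i][j-1]).
    ·  G  G  T  C  A  T  G
 ·  0  0  0  0  0  0  0  0
 C  0  0  0  0  1  1  1  1
 T  0  0  0  1  1  1  2  2
 T  0  0  0  1  1  1  2  2
 A  0  0  0  1  1  2  2  2
 T  0  0  0  1  1  2  3  3
 A  0  0  0  1  1  2  3  3
 T  0  0  0  1  1  2  3  3
 T  0  0  0  1  1  2  3  3
 G  0  1  1  1  1  2  3  4
 A  0  1  1  1  1  2  3  4
 G  0  1  2  2  2  2  3  4
dp[11][7] = 4. One LCS (by backtracking along matches): CATG.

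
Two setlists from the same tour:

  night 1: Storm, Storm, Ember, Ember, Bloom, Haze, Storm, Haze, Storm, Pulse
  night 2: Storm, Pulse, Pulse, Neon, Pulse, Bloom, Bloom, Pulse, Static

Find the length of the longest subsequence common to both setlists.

One common subsequence of length 3: Storm at night 1[1]=night 2[1], Bloom at night 1[5]=night 2[7], Pulse at night 1[10]=night 2[8]. Since dp[10][9] = 3, nothing longer is possible.

3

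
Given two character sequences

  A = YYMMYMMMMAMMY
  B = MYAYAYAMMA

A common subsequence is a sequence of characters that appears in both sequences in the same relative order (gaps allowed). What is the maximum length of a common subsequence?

6

One common subsequence of length 6: Y at A[1]=B[2], Y at A[2]=B[4], Y at A[5]=B[6], M at A[8]=B[8], M at A[9]=B[9], A at A[10]=B[10]. The LCS DP gives dp[13][10] = 6, so this is optimal.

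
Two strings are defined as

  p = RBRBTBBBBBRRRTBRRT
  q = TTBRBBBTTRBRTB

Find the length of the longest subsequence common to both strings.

One common subsequence of length 9: B at p[2]=q[3]; then R at p[3]=q[4]; then B at p[4]=q[5]; then B at p[6]=q[6]; then B at p[7]=q[7]; then B at p[10]=q[11]; then R at p[13]=q[12]; then T at p[14]=q[13]; then B at p[15]=q[14]. Since dp[18][14] = 9, nothing longer is possible.

9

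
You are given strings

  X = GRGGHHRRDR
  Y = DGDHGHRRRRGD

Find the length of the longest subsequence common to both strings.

Match G (X #1, Y #2), G (X #4, Y #5), H (X #5, Y #6), R (X #7, Y #9), R (X #8, Y #10), D (X #9, Y #12) — 6 characters in the same relative order in both, and the DP table's final entry dp[10][12] is also 6, so no common subsequence is longer.

6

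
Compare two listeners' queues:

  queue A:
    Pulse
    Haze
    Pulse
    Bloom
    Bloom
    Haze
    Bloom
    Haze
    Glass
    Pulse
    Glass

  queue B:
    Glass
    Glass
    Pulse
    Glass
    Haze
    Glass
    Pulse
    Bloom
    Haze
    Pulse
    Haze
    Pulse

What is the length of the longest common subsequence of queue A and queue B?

7

Match Pulse at queue A[1]=queue B[3], then Haze at queue A[2]=queue B[5], then Pulse at queue A[3]=queue B[7], then Bloom at queue A[5]=queue B[8], then Haze at queue A[6]=queue B[9], then Haze at queue A[8]=queue B[11], then Pulse at queue A[10]=queue B[12] — 7 songs in the same relative order in both. Since dp[11][12] = 7, nothing longer is possible.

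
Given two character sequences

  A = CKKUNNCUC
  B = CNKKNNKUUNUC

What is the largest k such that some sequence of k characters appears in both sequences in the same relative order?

Taking C [1,1], K [2,4], K [3,7], U [4,9], N [6,10], U [8,11], C [9,12] gives a common subsequence of length 7, and the DP table's final entry dp[9][12] is also 7, so no common subsequence is longer.

7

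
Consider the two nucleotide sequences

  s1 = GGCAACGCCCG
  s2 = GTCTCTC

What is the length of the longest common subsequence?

4

Let dp[i][j] be the LCS length of the first i bases of s1 and the first j bases of s2. dp[i][j] = dp[i-1][j-1]+1 when the i-th and j-th bases match, else max(dp[i-1][j], dp[i][j-1]).
    ·  G  T  C  T  C  T  C
 ·  0  0  0  0  0  0  0  0
 G  0  1  1  1  1  1  1  1
 G  0  1  1  1  1  1  1  1
 C  0  1  1  2  2  2  2  2
 A  0  1  1  2  2  2  2  2
 A  0  1  1  2  2  2  2  2
 C  0  1  1  2  2  3  3  3
 G  0  1  1  2  2  3  3  3
 C  0  1  1  2  2  3  3  4
 C  0  1  1  2  2  3  3  4
 C  0  1  1  2  2  3  3  4
 G  0  1  1  2  2  3  3  4
dp[11][7] = 4. One LCS (by backtracking along matches): GCCC.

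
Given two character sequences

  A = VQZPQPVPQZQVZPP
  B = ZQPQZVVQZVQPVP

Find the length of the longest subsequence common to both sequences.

9

Taking Q [2,2] → P [4,3] → Q [5,4] → V [7,7] → Q [9,8] → Z [10,9] → Q [11,11] → V [12,13] → P [15,14] gives a common subsequence of length 9. Since dp[15][14] = 9, nothing longer is possible.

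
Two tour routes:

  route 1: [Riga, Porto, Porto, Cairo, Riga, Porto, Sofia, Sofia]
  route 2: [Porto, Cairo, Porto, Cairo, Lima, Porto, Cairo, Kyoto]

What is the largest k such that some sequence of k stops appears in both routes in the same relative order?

4

Taking Porto (route 1 #2, route 2 #1), then Porto (route 1 #3, route 2 #3), then Cairo (route 1 #4, route 2 #4), then Porto (route 1 #6, route 2 #6) gives a common subsequence of length 4, and the DP table's final entry dp[8][8] is also 4, so no common subsequence is longer.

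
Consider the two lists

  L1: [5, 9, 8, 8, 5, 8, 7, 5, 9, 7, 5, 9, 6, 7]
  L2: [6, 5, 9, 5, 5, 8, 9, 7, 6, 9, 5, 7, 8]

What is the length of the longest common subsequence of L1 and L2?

Taking 5 (L1 #1, L2 #2); then 9 (L1 #2, L2 #3); then 5 (L1 #5, L2 #5); then 8 (L1 #6, L2 #6); then 7 (L1 #7, L2 #8); then 9 (L1 #9, L2 #10); then 5 (L1 #11, L2 #11); then 7 (L1 #14, L2 #12) gives a common subsequence of length 8. The LCS DP gives dp[14][13] = 8, so this is optimal.

8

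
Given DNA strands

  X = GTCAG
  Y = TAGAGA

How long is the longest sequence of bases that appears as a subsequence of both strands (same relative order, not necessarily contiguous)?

Let dp[i][j] be the LCS length of the first i bases of X and the first j bases of Y. dp[i][j] = dp[i-1][j-1]+1 when the i-th and j-th bases match, else max(dp[i-1][j], dp[i][j-1]).
    ·  T  A  G  A  G  A
 ·  0  0  0  0  0  0  0
 G  0  0  0  1  1  1  1
 T  0  1  1  1  1  1  1
 C  0  1  1  1  1  1  1
 A  0  1  2  2  2  2  2
 G  0  1  2  3  3  3  3
dp[5][6] = 3. One LCS (by backtracking along matches): GAG.

3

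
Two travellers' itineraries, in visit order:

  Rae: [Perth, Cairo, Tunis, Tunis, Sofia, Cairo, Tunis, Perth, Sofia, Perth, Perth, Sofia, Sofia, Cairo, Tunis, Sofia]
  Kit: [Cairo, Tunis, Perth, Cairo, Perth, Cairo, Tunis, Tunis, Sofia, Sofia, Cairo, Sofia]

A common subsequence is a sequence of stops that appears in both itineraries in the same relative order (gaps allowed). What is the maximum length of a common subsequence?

Match Perth [1,5], Cairo [2,6], Tunis [4,7], Tunis [7,8], Sofia [12,9], Sofia [13,10], Cairo [14,11], Sofia [16,12] — 8 stops in the same relative order in both. Since dp[16][12] = 8, nothing longer is possible.

8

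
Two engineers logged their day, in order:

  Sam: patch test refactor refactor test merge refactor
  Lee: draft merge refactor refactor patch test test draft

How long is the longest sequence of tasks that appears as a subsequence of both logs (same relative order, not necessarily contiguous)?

3

Pick patch [1,5], test [2,6], test [5,7]; all 3 tasks appear in both, in order. Since dp[7][8] = 3, nothing longer is possible.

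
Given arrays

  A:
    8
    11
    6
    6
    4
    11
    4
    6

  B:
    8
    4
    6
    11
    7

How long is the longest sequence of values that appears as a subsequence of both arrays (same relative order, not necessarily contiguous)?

Pick 8 at A[1]=B[1]; then 6 at A[4]=B[3]; then 11 at A[6]=B[4]; all 3 values appear in both, in order, and the DP table's final entry dp[8][5] is also 3, so no common subsequence is longer.

3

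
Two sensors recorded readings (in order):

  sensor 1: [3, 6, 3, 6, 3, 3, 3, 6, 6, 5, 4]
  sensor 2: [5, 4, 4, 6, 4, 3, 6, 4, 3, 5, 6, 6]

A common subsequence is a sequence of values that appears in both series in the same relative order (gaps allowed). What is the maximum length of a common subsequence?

6

Let dp[i][j] be the LCS length of the first i values of sensor 1 and the first j values of sensor 2. dp[i][j] = dp[i-1][j-1]+1 when the i-th and j-th values match, else max(dp[i-1][j], dp[i][j-1]).
    ·  5  4  4  6  4  3  6  4  3  5  6  6
 ·  0  0  0  0  0  0  0  0  0  0  0  0  0
 3  0  0  0  0  0  0  1  1  1  1  1  1  1
 6  0  0  0  0  1  1  1  2  2  2  2  2  2
 3  0  0  0  0  1  1  2  2  2  3  3  3  3
 6  0  0  0  0  1  1  2  3  3  3  3  4  4
 3  0  0  0  0  1  1  2  3  3  4  4  4  4
 3  0  0  0  0  1  1  2  3  3  4  4  4  4
 3  0  0  0  0  1  1  2  3  3  4  4  4  4
 6  0  0  0  0  1  1  2  3  3  4  4  5  5
 6  0  0  0  0  1  1  2  3  3  4  4  5  6
 5  0  1  1  1  1  1  2  3  3  4  5  5  6
 4  0  1  2  2  2  2  2  3  4  4  5  5  6
dp[11][12] = 6. One LCS (by backtracking along matches): 6, 3, 6, 3, 6, 6.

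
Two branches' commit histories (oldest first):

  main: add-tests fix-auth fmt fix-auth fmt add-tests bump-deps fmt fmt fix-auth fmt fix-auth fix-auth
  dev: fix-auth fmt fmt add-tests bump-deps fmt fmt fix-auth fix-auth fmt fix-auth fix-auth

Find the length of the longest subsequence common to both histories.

11

Pick fix-auth (main #2, dev #1); then fmt (main #3, dev #2); then fmt (main #5, dev #3); then add-tests (main #6, dev #4); then bump-deps (main #7, dev #5); then fmt (main #8, dev #6); then fmt (main #9, dev #7); then fix-auth (main #10, dev #9); then fmt (main #11, dev #10); then fix-auth (main #12, dev #11); then fix-auth (main #13, dev #12); all 11 commits appear in both, in order. dp[13][12] = 11 confirms this is the maximum.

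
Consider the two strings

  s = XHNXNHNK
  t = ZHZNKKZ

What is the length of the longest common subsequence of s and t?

Let dp[i][j] be the LCS length of the first i characters of s and the first j characters of t. dp[i][j] = dp[i-1][j-1]+1 when the i-th and j-th characters match, else max(dp[i-1][j], dp[i][j-1]).
    ·  Z  H  Z  N  K  K  Z
 ·  0  0  0  0  0  0  0  0
 X  0  0  0  0  0  0  0  0
 H  0  0  1  1  1  1  1  1
 N  0  0  1  1  2  2  2  2
 X  0  0  1  1  2  2  2  2
 N  0  0  1  1  2  2  2  2
 H  0  0  1  1  2  2  2  2
 N  0  0  1  1  2  2  2  2
 K  0  0  1  1  2  3  3  3
dp[8][7] = 3. One LCS (by backtracking along matches): HNK.

3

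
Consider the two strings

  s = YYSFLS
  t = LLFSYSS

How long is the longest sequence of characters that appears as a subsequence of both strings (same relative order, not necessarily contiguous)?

3

Let dp[i][j] be the LCS length of the first i characters of s and the first j characters of t. dp[i][j] = dp[i-1][j-1]+1 when the i-th and j-th characters match, else max(dp[i-1][j], dp[i][j-1]).
    ·  L  L  F  S  Y  S  S
 ·  0  0  0  0  0  0  0  0
 Y  0  0  0  0  0  1  1  1
 Y  0  0  0  0  0  1  1  1
 S  0  0  0  0  1  1  2  2
 F  0  0  0  1  1  1  2  2
 L  0  1  1  1  1  1  2  2
 S  0  1  1  1  2  2  2  3
dp[6][7] = 3. One LCS (by backtracking along matches): YSS.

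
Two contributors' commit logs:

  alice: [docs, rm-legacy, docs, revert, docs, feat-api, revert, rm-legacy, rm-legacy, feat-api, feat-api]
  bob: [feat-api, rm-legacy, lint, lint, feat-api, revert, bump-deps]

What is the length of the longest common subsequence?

3

Match rm-legacy [2,2]; then feat-api [6,5]; then revert [7,6] — 3 commits in the same relative order in both. Since dp[11][7] = 3, nothing longer is possible.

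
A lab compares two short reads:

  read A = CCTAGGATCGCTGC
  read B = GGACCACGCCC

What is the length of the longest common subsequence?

7

One common subsequence of length 7: C (read A #1, read B #4), then C (read A #2, read B #5), then A (read A #4, read B #6), then G (read A #6, read B #8), then C (read A #9, read B #9), then C (read A #11, read B #10), then C (read A #14, read B #11), and the DP table's final entry dp[14][11] is also 7, so no common subsequence is longer.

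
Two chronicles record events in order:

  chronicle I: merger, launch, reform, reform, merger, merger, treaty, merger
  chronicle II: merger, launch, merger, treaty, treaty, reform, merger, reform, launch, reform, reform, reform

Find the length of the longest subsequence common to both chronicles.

One common subsequence of length 5: merger [1,1] → launch [2,2] → merger [5,3] → treaty [7,5] → merger [8,7]. Since dp[8][12] = 5, nothing longer is possible.

5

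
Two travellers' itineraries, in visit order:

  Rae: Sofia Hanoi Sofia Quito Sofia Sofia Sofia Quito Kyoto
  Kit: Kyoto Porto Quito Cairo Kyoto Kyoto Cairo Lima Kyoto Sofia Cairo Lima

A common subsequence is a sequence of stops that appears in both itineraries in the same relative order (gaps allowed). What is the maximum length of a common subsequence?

2

Match Quito [4,3] → Sofia [5,10] — 2 stops in the same relative order in both. Since dp[9][12] = 2, nothing longer is possible.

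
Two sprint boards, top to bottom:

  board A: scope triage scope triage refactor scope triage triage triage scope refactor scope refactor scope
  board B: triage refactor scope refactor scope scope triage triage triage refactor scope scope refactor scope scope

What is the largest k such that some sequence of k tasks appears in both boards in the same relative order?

11

Taking triage (board A #2, board B #1) → scope (board A #3, board B #3) → refactor (board A #5, board B #4) → scope (board A #6, board B #6) → triage (board A #7, board B #7) → triage (board A #8, board B #8) → triage (board A #9, board B #9) → scope (board A #10, board B #12) → refactor (board A #11, board B #13) → scope (board A #12, board B #14) → scope (board A #14, board B #15) gives a common subsequence of length 11. The LCS DP gives dp[14][15] = 11, so this is optimal.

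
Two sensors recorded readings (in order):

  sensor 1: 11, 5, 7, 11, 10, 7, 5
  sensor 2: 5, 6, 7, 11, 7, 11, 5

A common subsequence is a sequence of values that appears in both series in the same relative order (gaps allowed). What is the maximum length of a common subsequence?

5

Pick 5 (sensor 1 #2, sensor 2 #1), 7 (sensor 1 #3, sensor 2 #3), 11 (sensor 1 #4, sensor 2 #4), 7 (sensor 1 #6, sensor 2 #5), 5 (sensor 1 #7, sensor 2 #7); all 5 values appear in both, in order. dp[7][7] = 5 confirms this is the maximum.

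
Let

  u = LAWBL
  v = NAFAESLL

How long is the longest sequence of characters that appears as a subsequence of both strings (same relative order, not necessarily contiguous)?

2

One common subsequence of length 2: L at u[1]=v[7], then L at u[5]=v[8]. dp[5][8] = 2 confirms this is the maximum.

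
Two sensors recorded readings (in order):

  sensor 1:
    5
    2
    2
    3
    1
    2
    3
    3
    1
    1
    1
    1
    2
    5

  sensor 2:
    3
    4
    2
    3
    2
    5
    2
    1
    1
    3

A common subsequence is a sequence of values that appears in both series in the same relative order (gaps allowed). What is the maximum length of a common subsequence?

Let dp[i][j] be the LCS length of the first i values of sensor 1 and the first j values of sensor 2. dp[i][j] = dp[i-1][j-1]+1 when the i-th and j-th values match, else max(dp[i-1][j], dp[i][j-1]).
    ·  3  4  2  3  2  5  2  1  1  3
 ·  0  0  0  0  0  0  0  0  0  0  0
 5  0  0  0  0  0  0  1  1  1  1  1
 2  0  0  0  1  1  1  1  2  2  2  2
 2  0  0  0  1  1  2  2  2  2  2  2
 3  0  1  1  1  2  2  2  2  2  2  3
 1  0  1  1  1  2  2  2  2  3  3  3
 2  0  1  1  2  2  3  3  3  3  3  3
 3  0  1  1  2  3  3  3  3  3  3  4
 3  0  1  1  2  3  3  3  3  3  3  4
 1  0  1  1  2  3  3  3  3  4  4  4
 1  0  1  1  2  3  3  3  3  4  5  5
 1  0  1  1  2  3  3  3  3  4  5  5
 1  0  1  1  2  3  3  3  3  4  5  5
 2  0  1  1  2  3  4  4  4  4  5  5
 5  0  1  1  2  3  4  5  5  5  5  5
dp[14][10] = 5. One LCS (by backtracking along matches): 2, 2, 2, 1, 1.

5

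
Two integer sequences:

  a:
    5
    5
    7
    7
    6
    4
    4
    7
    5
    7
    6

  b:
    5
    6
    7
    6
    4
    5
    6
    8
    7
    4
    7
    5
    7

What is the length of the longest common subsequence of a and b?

Match 5 at a[1]=b[1]; then 7 at a[4]=b[3]; then 6 at a[5]=b[4]; then 4 at a[6]=b[5]; then 4 at a[7]=b[10]; then 7 at a[8]=b[11]; then 5 at a[9]=b[12]; then 7 at a[10]=b[13] — 8 values in the same relative order in both. dp[11][13] = 8 confirms this is the maximum.

8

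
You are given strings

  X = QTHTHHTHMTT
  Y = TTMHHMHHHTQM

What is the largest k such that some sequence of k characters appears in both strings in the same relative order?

Match T at X[2]=Y[2] → H at X[3]=Y[7] → H at X[5]=Y[8] → H at X[6]=Y[9] → T at X[7]=Y[10] → M at X[9]=Y[12] — 6 characters in the same relative order in both. dp[11][12] = 6 confirms this is the maximum.

6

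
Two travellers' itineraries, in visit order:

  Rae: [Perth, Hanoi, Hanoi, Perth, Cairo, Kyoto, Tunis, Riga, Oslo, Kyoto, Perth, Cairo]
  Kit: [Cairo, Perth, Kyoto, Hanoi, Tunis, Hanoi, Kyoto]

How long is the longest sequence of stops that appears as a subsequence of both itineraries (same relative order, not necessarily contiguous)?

Taking Perth [1,2]; then Hanoi [2,4]; then Hanoi [3,6]; then Kyoto [10,7] gives a common subsequence of length 4, and the DP table's final entry dp[12][7] is also 4, so no common subsequence is longer.

4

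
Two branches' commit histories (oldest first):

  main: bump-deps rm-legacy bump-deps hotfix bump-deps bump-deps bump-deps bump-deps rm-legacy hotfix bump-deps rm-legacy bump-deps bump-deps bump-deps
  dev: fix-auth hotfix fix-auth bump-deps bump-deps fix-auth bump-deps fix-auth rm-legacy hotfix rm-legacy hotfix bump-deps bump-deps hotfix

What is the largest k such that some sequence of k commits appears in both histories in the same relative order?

9

Match hotfix [4,2] → bump-deps [5,4] → bump-deps [6,5] → bump-deps [7,7] → rm-legacy [9,9] → hotfix [10,10] → rm-legacy [12,11] → bump-deps [13,13] → bump-deps [14,14] — 9 commits in the same relative order in both. Since dp[15][15] = 9, nothing longer is possible.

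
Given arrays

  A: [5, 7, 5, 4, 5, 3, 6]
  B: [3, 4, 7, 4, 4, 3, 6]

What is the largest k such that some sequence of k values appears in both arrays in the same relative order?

One common subsequence of length 4: 7 (A #2, B #3) → 4 (A #4, B #5) → 3 (A #6, B #6) → 6 (A #7, B #7). Since dp[7][7] = 4, nothing longer is possible.

4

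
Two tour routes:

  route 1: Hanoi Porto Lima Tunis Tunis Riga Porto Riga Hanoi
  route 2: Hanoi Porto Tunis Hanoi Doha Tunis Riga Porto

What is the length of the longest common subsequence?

6

Pick Hanoi (route 1 #1, route 2 #1) → Porto (route 1 #2, route 2 #2) → Tunis (route 1 #4, route 2 #3) → Tunis (route 1 #5, route 2 #6) → Riga (route 1 #6, route 2 #7) → Porto (route 1 #7, route 2 #8); all 6 stops appear in both, in order. The LCS DP gives dp[9][8] = 6, so this is optimal.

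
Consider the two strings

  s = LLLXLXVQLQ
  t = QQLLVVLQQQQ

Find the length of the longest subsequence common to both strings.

5

Pick L (s #1, t #3), L (s #2, t #4), L (s #3, t #7), Q (s #8, t #10), Q (s #10, t #11); all 5 characters appear in both, in order. The LCS DP gives dp[10][11] = 5, so this is optimal.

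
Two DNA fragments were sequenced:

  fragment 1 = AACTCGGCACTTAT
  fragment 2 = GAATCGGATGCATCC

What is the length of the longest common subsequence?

One common subsequence of length 10: A [1,2] → A [2,3] → T [4,4] → C [5,5] → G [6,6] → G [7,7] → A [9,8] → C [10,11] → A [13,12] → T [14,13]. Since dp[14][15] = 10, nothing longer is possible.

10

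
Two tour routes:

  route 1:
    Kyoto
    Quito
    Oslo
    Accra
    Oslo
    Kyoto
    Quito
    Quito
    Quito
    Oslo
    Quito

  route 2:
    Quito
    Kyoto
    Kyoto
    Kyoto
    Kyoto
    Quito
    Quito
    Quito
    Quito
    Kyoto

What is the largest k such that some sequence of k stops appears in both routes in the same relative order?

One common subsequence of length 6: Kyoto (route 1 #1, route 2 #4); then Kyoto (route 1 #6, route 2 #5); then Quito (route 1 #7, route 2 #6); then Quito (route 1 #8, route 2 #7); then Quito (route 1 #9, route 2 #8); then Quito (route 1 #11, route 2 #9), and the DP table's final entry dp[11][10] is also 6, so no common subsequence is longer.

6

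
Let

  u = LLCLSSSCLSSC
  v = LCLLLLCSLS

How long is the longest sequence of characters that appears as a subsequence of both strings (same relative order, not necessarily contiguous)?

6

Let dp[i][j] be the LCS length of the first i characters of u and the first j characters of v. dp[i][j] = dp[i-1][j-1]+1 when the i-th and j-th characters match, else max(dp[i-1][j], dp[i][j-1]).
    ·  L  C  L  L  L  L  C  S  L  S
 ·  0  0  0  0  0  0  0  0  0  0  0
 L  0  1  1  1  1  1  1  1  1  1  1
 L  0  1  1  2  2  2  2  2  2  2  2
 C  0  1  2  2  2  2  2  3  3  3  3
 L  0  1  2  3  3  3  3  3  3  4  4
 S  0  1  2  3  3  3  3  3  4  4  5
 S  0  1  2  3  3  3  3  3  4  4  5
 S  0  1  2  3  3  3  3  3  4  4  5
 C  0  1  2  3  3  3  3  4  4  4  5
 L  0  1  2  3  4  4  4  4  4  5  5
 S  0  1  2  3  4  4  4  4  5  5  6
 S  0  1  2  3  4  4  4  4  5  5  6
 C  0  1  2  3  4  4  4  5  5  5  6
dp[12][10] = 6. One LCS (by backtracking along matches): LLCSLS.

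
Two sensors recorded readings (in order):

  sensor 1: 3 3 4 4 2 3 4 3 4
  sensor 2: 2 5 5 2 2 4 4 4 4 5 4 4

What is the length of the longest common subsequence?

4

Let dp[i][j] be the LCS length of the first i values of sensor 1 and the first j values of sensor 2. dp[i][j] = dp[i-1][j-1]+1 when the i-th and j-th values match, else max(dp[i-1][j], dp[i][j-1]).
    ·  2  5  5  2  2  4  4  4  4  5  4  4
 ·  0  0  0  0  0  0  0  0  0  0  0  0  0
 3  0  0  0  0  0  0  0  0  0  0  0  0  0
 3  0  0  0  0  0  0  0  0  0  0  0  0  0
 4  0  0  0  0  0  0  1  1  1  1  1  1  1
 4  0  0  0  0  0  0  1  2  2  2  2  2  2
 2  0  1  1  1  1  1  1  2  2  2  2  2  2
 3  0  1  1  1  1  1  1  2  2  2  2  2  2
 4  0  1  1  1  1  1  2  2  3  3  3  3  3
 3  0  1  1  1  1  1  2  2  3  3  3  3  3
 4  0  1  1  1  1  1  2  3  3  4  4  4  4
dp[9][12] = 4. One LCS (by backtracking along matches): 4, 4, 4, 4.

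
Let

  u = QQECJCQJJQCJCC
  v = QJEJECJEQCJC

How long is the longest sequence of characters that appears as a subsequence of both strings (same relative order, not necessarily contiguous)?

9

Taking Q [1,1] → E [3,3] → J [5,4] → C [6,6] → J [8,7] → Q [10,9] → C [11,10] → J [12,11] → C [14,12] gives a common subsequence of length 9. The LCS DP gives dp[14][12] = 9, so this is optimal.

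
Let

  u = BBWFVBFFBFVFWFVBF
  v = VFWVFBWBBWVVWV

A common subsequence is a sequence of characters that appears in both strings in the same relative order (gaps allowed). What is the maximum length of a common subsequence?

Match B (u #1, v #8); then B (u #2, v #9); then W (u #3, v #10); then V (u #5, v #11); then V (u #11, v #12); then W (u #13, v #13); then V (u #15, v #14) — 7 characters in the same relative order in both, and the DP table's final entry dp[17][14] is also 7, so no common subsequence is longer.

7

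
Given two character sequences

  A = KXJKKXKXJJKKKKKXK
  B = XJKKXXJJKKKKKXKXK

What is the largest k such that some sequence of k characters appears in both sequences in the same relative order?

15

One common subsequence of length 15: X [2,1], J [3,2], K [4,3], K [5,4], X [6,5], X [8,6], J [9,7], J [10,8], K [11,10], K [12,11], K [13,12], K [14,13], K [15,15], X [16,16], K [17,17]. Since dp[17][17] = 15, nothing longer is possible.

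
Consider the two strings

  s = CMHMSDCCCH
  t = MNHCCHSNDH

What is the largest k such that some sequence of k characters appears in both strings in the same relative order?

One common subsequence of length 5: C at s[1]=t[5]; then H at s[3]=t[6]; then S at s[5]=t[7]; then D at s[6]=t[9]; then H at s[10]=t[10]. dp[10][10] = 5 confirms this is the maximum.

5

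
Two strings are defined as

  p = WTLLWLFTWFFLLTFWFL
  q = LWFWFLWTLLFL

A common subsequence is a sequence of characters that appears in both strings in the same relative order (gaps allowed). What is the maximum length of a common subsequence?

9

One common subsequence of length 9: L [4,1]; then W [5,2]; then F [7,3]; then W [9,4]; then F [10,5]; then L [12,9]; then L [13,10]; then F [17,11]; then L [18,12]. Since dp[18][12] = 9, nothing longer is possible.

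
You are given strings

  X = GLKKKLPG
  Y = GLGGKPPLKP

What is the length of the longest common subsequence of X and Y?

5

Let dp[i][j] be the LCS length of the first i characters of X and the first j characters of Y. dp[i][j] = dp[i-1][j-1]+1 when the i-th and j-th characters match, else max(dp[i-1][j], dp[i][j-1]).
    ·  G  L  G  G  K  P  P  L  K  P
 ·  0  0  0  0  0  0  0  0  0  0  0
 G  0  1  1  1  1  1  1  1  1  1  1
 L  0  1  2  2  2  2  2  2  2  2  2
 K  0  1  2  2  2  3  3  3  3  3  3
 K  0  1  2  2  2  3  3  3  3  4  4
 K  0  1  2  2  2  3  3  3  3  4  4
 L  0  1  2  2  2  3  3  3  4  4  4
 P  0  1  2  2  2  3  4  4  4  4  5
 G  0  1  2  3  3  3  4  4  4  4  5
dp[8][10] = 5. One LCS (by backtracking along matches): GLKKP.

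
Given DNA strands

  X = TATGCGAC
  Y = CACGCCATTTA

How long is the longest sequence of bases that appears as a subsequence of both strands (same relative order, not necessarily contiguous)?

4

Match A [2,2], then G [4,4], then C [5,6], then A [7,11] — 4 bases in the same relative order in both. Since dp[8][11] = 4, nothing longer is possible.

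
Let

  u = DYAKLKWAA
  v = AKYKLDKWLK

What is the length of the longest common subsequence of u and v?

5

Let dp[i][j] be the LCS length of the first i characters of u and the first j characters of v. dp[i][j] = dp[i-1][j-1]+1 when the i-th and j-th characters match, else max(dp[i-1][j], dp[i][j-1]).
    ·  A  K  Y  K  L  D  K  W  L  K
 ·  0  0  0  0  0  0  0  0  0  0  0
 D  0  0  0  0  0  0  1  1  1  1  1
 Y  0  0  0  1  1  1  1  1  1  1  1
 A  0  1  1  1  1  1  1  1  1  1  1
 K  0  1  2  2  2  2  2  2  2  2  2
 L  0  1  2  2  2  3  3  3  3  3  3
 K  0  1  2  2  3  3  3  4  4  4  4
 W  0  1  2  2  3  3  3  4  5  5  5
 A  0  1  2  2  3  3  3  4  5  5  5
 A  0  1  2  2  3  3  3  4  5  5  5
dp[9][10] = 5. One LCS (by backtracking along matches): YKLKW.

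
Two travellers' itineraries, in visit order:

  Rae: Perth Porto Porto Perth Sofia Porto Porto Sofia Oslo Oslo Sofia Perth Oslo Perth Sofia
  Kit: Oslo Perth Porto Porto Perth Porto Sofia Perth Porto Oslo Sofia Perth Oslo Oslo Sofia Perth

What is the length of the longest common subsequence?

11

Taking Perth at Rae[1]=Kit[2], Porto at Rae[2]=Kit[3], Porto at Rae[3]=Kit[4], Perth at Rae[4]=Kit[5], Sofia at Rae[5]=Kit[7], Porto at Rae[6]=Kit[9], Sofia at Rae[8]=Kit[11], Oslo at Rae[9]=Kit[13], Oslo at Rae[10]=Kit[14], Sofia at Rae[11]=Kit[15], Perth at Rae[14]=Kit[16] gives a common subsequence of length 11. dp[15][16] = 11 confirms this is the maximum.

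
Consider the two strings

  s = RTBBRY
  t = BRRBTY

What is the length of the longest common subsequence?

Taking R (s #1, t #3), T (s #2, t #5), Y (s #6, t #6) gives a common subsequence of length 3. The LCS DP gives dp[6][6] = 3, so this is optimal.

3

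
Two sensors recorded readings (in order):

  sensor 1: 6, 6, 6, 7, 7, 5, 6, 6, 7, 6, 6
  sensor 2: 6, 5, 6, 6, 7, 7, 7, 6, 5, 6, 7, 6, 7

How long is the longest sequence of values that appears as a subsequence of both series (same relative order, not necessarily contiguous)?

9

Pick 6 [1,1] → 6 [2,3] → 6 [3,4] → 7 [4,6] → 7 [5,7] → 5 [6,9] → 6 [7,10] → 6 [8,12] → 7 [9,13]; all 9 values appear in both, in order. Since dp[11][13] = 9, nothing longer is possible.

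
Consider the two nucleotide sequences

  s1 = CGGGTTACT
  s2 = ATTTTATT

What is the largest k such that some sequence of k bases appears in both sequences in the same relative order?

4

Match T (s1 #5, s2 #4), then T (s1 #6, s2 #5), then A (s1 #7, s2 #6), then T (s1 #9, s2 #8) — 4 bases in the same relative order in both. Since dp[9][8] = 4, nothing longer is possible.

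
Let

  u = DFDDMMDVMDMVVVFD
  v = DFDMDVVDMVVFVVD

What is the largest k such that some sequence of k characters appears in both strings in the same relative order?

12

Taking D (u #1, v #1) → F (u #2, v #2) → D (u #4, v #3) → M (u #6, v #4) → D (u #7, v #5) → V (u #8, v #7) → D (u #10, v #8) → M (u #11, v #9) → V (u #12, v #11) → V (u #13, v #13) → V (u #14, v #14) → D (u #16, v #15) gives a common subsequence of length 12. Since dp[16][15] = 12, nothing longer is possible.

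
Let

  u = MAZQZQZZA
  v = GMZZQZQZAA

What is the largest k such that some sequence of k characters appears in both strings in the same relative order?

Let dp[i][j] be the LCS length of the first i characters of u and the first j characters of v. dp[i][j] = dp[i-1][j-1]+1 when the i-th and j-th characters match, else max(dp[i-1][j], dp[i][j-1]).
    ·  G  M  Z  Z  Q  Z  Q  Z  A  A
 ·  0  0  0  0  0  0  0  0  0  0  0
 M  0  0  1  1  1  1  1  1  1  1  1
 A  0  0  1  1  1  1  1  1  1  2  2
 Z  0  0  1  2  2  2  2  2  2  2  2
 Q  0  0  1  2  2  3  3  3  3  3  3
 Z  0  0  1  2  3  3  4  4  4  4  4
 Q  0  0  1  2  3  4  4  5  5  5  5
 Z  0  0  1  2  3  4  5  5  6  6  6
 Z  0  0  1  2  3  4  5  5  6  6  6
 A  0  0  1  2  3  4  5  5  6  7  7
dp[9][10] = 7. One LCS (by backtracking along matches): MZQZQZA.

7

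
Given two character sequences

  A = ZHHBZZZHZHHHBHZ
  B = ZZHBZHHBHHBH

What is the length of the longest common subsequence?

10

Taking Z at A[1]=B[2], then H at A[3]=B[3], then B at A[4]=B[4], then Z at A[7]=B[5], then H at A[8]=B[6], then H at A[10]=B[7], then H at A[11]=B[9], then H at A[12]=B[10], then B at A[13]=B[11], then H at A[14]=B[12] gives a common subsequence of length 10. The LCS DP gives dp[15][12] = 10, so this is optimal.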